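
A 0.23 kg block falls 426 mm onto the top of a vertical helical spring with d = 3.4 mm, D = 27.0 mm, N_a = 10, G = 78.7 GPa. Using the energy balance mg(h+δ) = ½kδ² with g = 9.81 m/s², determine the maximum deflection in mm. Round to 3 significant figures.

k = Gd⁴/(8D³N_a) = (78.7×10³)(3.4⁴)/(8·27.0³·10) = 6.679 N/mm
W = mg = 0.23 × 9.81 = 2.2563 N
½kδ² − Wδ − Wh = 0 → δ = (W + √(W² + 2kWh))/k
δ = (2.2563 + √(5.0909 + 12839.4))/6.679 = (2.2563 + 113.33)/6.679 = 17.307 mm

17.3 mm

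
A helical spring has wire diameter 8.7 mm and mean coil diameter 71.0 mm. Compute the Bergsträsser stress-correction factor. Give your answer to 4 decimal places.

C = D/d = 71.0/8.7 = 8.1609
K_B = (4C+2)/(4C−3) = 34.644/29.644 = 1.1687

1.1687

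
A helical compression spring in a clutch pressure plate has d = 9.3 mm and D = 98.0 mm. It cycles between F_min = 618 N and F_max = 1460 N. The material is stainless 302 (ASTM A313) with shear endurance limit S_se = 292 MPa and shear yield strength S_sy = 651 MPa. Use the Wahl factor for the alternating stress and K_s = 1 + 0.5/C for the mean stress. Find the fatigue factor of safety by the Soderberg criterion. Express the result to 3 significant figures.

0.973

C = D/d = 98.0/9.3 = 10.5376; K_W = (4C−1)/(4C−4)+0.615/C = 1.1370; K_s = 1+0.5/C = 1.0474
F_a = (F_max−F_min)/2 = 421 N; F_m = (F_max+F_min)/2 = 1039 N
τ_a = K_W·8F_aD/(πd³) = 1.1370 × 130.62 = 148.51 MPa
τ_m = K_s·8F_mD/(πd³) = 1.0474 × 322.35 = 337.65 MPa
Soderberg: 1/n_f = τ_a/S_se + τ_m/S_sy = 148.51/292 + 337.65/651 = 0.50860 + 0.51866 = 1.0273
n_f = 1/1.0273 = 0.9735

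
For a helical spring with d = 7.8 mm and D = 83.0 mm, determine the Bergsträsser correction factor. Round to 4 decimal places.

C = D/d = 83.0/7.8 = 10.6410
K_B = (4C+2)/(4C−3) = 44.564/39.564 = 1.1264

1.1264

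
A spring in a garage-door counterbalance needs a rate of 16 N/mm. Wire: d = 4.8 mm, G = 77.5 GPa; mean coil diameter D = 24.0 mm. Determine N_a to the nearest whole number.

23

N_a = Gd⁴/(8D³k) = (77.5×10³ × 4.8⁴)/(8 × 24.0³ × 16)
    = 4.11402e+07 / 1.76947e+06 = 23.25 → 23 coils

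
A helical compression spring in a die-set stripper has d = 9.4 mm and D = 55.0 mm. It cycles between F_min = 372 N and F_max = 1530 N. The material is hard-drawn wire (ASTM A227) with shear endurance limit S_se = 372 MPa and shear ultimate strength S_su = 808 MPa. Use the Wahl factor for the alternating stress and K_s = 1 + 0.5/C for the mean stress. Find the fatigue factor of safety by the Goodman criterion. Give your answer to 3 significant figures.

1.83

C = D/d = 55.0/9.4 = 5.8511; K_W = (4C−1)/(4C−4)+0.615/C = 1.2597; K_s = 1+0.5/C = 1.0855
F_a = (F_max−F_min)/2 = 579 N; F_m = (F_max+F_min)/2 = 951 N
τ_a = K_W·8F_aD/(πd³) = 1.2597 × 97.633 = 122.99 MPa
τ_m = K_s·8F_mD/(πd³) = 1.0855 × 160.36 = 174.06 MPa
Goodman: 1/n_f = τ_a/S_se + τ_m/S_su = 122.99/372 + 174.06/808 = 0.33062 + 0.21543 = 0.54605
n_f = 1/0.54605 = 1.831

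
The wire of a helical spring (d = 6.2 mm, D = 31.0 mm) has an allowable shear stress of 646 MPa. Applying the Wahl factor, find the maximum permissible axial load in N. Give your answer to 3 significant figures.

1490 N

C = D/d = 31.0/6.2 = 5.0000
K_W = (4C−1)/(4C−4) + 0.615/C = 19.000/16.000 + 0.1230 = 1.3105
τ_max = K·8FD/(πd³) → F_max = τ_allow·πd³/(8DK)
F_max = 646·π·6.2³/(8·31.0·1.3105) = 4.8368e+05/325 = 1488.2 N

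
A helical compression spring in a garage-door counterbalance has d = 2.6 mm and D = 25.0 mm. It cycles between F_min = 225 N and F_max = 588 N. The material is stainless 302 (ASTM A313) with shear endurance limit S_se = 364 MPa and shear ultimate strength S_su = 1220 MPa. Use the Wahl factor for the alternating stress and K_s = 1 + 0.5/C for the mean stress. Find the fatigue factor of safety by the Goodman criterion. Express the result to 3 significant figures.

C = D/d = 25.0/2.6 = 9.6154; K_W = (4C−1)/(4C−4)+0.615/C = 1.1510; K_s = 1+0.5/C = 1.0520
F_a = (F_max−F_min)/2 = 181.5 N; F_m = (F_max+F_min)/2 = 406.5 N
τ_a = K_W·8F_aD/(πd³) = 1.1510 × 657.41 = 756.69 MPa
τ_m = K_s·8F_mD/(πd³) = 1.0520 × 1472.4 = 1548.9 MPa
Goodman: 1/n_f = τ_a/S_se + τ_m/S_su = 756.69/364 + 1548.9/1220 = 2.07881 + 1.26963 = 3.3484
n_f = 1/3.3484 = 0.2986

0.299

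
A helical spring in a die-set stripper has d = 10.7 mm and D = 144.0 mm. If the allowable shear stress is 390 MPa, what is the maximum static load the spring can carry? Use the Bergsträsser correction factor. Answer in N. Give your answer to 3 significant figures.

1190 N

C = D/d = 144.0/10.7 = 13.4579
K_B = (4C+2)/(4C−3) = 55.832/50.832 = 1.0984
τ_max = K·8FD/(πd³) → F_max = τ_allow·πd³/(8DK)
F_max = 390·π·10.7³/(8·144.0·1.0984) = 1.5009e+06/1265.3 = 1186.2 N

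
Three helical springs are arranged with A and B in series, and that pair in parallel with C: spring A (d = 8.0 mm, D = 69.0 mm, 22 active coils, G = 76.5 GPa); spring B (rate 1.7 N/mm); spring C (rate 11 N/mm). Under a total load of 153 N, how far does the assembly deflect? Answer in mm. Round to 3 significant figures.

k_A = Gd⁴/(8D³N_a) = (76.5×10³)(8.0⁴)/(8·69.0³·22) = 5.4195 N/mm
Springs A,B series: k_AB = 1/(1/5.4195+1/1.7) = 1.2941 N/mm; parallel with C: k_eq = 1.2941+11 = 12.294 N/mm
δ = F/k_eq = 153/12.294 = 12.445 mm

12.4 mm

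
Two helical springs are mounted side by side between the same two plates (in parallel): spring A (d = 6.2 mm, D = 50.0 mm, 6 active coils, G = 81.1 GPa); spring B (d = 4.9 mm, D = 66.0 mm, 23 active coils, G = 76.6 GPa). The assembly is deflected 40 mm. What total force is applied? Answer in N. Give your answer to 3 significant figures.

832 N

k_A = Gd⁴/(8D³N_a) = (81.1×10³)(6.2⁴)/(8·50.0³·6) = 19.973 N/mm
k_B = Gd⁴/(8D³N_a) = (76.6×10³)(4.9⁴)/(8·66.0³·23) = 0.83476 N/mm
Parallel: k_eq = 19.973 + 0.83476 = 20.807 N/mm
F = k_eq·δ = 20.807·40 = 832.3 N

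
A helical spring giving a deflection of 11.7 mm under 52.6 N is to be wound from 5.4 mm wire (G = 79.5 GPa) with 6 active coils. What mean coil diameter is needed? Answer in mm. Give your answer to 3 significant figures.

Required rate k = F/δ = 52.6/11.7 = 4.4957 N/mm
D = (Gd⁴/(8N_a·k))^(1/3) = (79.5×10³·5.4⁴/(8·6·4.4957))^(1/3)
  = (313257)^(1/3) = 67.9152 mm

67.9 mm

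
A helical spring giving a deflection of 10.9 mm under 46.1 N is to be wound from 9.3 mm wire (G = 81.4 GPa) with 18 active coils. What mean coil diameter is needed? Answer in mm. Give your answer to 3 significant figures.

100 mm

Required rate k = F/δ = 46.1/10.9 = 4.2294 N/mm
D = (Gd⁴/(8N_a·k))^(1/3) = (81.4×10³·9.3⁴/(8·18·4.2294))^(1/3)
  = (999814)^(1/3) = 99.9938 mm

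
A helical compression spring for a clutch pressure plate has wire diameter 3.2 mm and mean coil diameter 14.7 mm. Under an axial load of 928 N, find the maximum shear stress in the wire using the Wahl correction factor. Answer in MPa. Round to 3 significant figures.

1420 MPa

Spring index C = D/d = 14.7/3.2 = 4.5937
K_W = (4C−1)/(4C−4) + 0.615/C = 17.375/14.375 + 0.1339 = 1.3426
τ₀ = 8FD/(πd³) = 8·928·14.7/(π·3.2³) = 109133/102.94 = 1060.1 MPa
τ_max = K·τ₀ = 1.3426 × 1060.1 = 1423.3 MPa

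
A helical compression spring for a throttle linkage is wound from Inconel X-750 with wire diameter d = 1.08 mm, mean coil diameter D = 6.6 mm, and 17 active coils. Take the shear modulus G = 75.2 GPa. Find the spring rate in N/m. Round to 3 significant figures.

2620 N/m

k = Gd⁴/(8D³N_a) = (75.2×10³ × 1.08⁴) / (8 × 6.6³ × 17)
  = 102309 / 39099.5 = 2.6166 N/mm = 2616.6 N/m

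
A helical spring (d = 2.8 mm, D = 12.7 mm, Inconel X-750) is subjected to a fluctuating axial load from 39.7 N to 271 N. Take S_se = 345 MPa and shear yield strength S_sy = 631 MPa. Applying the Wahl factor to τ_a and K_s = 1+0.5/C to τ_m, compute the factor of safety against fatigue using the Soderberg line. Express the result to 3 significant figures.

C = D/d = 12.7/2.8 = 4.5357; K_W = (4C−1)/(4C−4)+0.615/C = 1.3477; K_s = 1+0.5/C = 1.1102
F_a = (F_max−F_min)/2 = 115.65 N; F_m = (F_max+F_min)/2 = 155.35 N
τ_a = K_W·8F_aD/(πd³) = 1.3477 × 170.38 = 229.62 MPa
τ_m = K_s·8F_mD/(πd³) = 1.1102 × 228.87 = 254.1 MPa
Soderberg: 1/n_f = τ_a/S_se + τ_m/S_sy = 229.62/345 + 254.1/631 = 0.66557 + 0.40269 = 1.0683
n_f = 1/1.0683 = 0.9361

0.936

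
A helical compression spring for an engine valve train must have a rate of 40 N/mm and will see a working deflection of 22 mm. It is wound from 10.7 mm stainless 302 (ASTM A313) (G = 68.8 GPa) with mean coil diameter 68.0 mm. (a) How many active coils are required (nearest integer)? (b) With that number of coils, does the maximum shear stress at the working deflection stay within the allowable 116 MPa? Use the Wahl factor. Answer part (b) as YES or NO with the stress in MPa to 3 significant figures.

(a) 9 coils; (b) NO, τ_max = 153 MPa

N_a = Gd⁴/(8D³k) = (68.8×10³)(10.7⁴)/(8·68.0³·40) = 8.963 → N_a = 9
Actual rate k = Gd⁴/(8D³·9) = 39.835 N/mm
Working load F = kδ = 39.835·22 = 876.37 N
C = 68.0/10.7 = 6.3551; K_W = (4C−1)/(4C−4)+0.615/C = 1.2368
τ_max = K_W·8FD/(πd³) = 1.2368·123.88 = 153.21 MPa
τ_max > 116 MPa → exceeds allowable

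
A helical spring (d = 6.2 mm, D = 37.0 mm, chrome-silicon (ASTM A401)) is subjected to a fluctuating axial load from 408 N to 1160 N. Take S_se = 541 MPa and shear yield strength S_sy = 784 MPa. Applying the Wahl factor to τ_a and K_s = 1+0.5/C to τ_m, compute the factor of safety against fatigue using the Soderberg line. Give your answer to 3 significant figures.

1.29

C = D/d = 37.0/6.2 = 5.9677; K_W = (4C−1)/(4C−4)+0.615/C = 1.2540; K_s = 1+0.5/C = 1.0838
F_a = (F_max−F_min)/2 = 376 N; F_m = (F_max+F_min)/2 = 784 N
τ_a = K_W·8F_aD/(πd³) = 1.2540 × 148.65 = 186.41 MPa
τ_m = K_s·8F_mD/(πd³) = 1.0838 × 309.94 = 335.91 MPa
Soderberg: 1/n_f = τ_a/S_se + τ_m/S_sy = 186.41/541 + 335.91/784 = 0.34456 + 0.42846 = 0.77302
n_f = 1/0.77302 = 1.294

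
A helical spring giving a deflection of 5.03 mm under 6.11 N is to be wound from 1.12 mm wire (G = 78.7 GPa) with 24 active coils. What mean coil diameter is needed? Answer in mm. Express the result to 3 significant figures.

8.10 mm

Required rate k = F/δ = 6.11/5.03 = 1.2147 N/mm
D = (Gd⁴/(8N_a·k))^(1/3) = (78.7×10³·1.12⁴/(8·24·1.2147))^(1/3)
  = (530.973)^(1/3) = 8.0976 mm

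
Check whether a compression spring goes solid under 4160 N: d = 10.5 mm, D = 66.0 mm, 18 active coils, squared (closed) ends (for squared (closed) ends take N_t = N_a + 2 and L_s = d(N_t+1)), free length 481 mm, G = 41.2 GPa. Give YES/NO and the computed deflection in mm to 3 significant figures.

k = Gd⁴/(8D³N_a) = (41.2×10³)(10.5⁴)/(8·66.0³·18) = 12.097 N/mm
N_t = 20; L_s = 10.5·21 = 220.5 mm; δ_solid = L₀ − L_s = 481 − 220.5 = 260.5 mm
δ = F/k = 4160/12.097 = 343.9 mm
δ ≥ δ_solid → spring goes solid

YES, δ = 344 mm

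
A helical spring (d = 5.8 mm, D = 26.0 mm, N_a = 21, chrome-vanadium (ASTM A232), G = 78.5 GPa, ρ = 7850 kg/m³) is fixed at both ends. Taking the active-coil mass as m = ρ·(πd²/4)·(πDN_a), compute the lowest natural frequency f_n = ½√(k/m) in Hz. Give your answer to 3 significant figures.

k = Gd⁴/(8D³N_a) = (78.5×10³)(5.8⁴)/(8·26.0³·21) = 30.085 N/mm = 30085 N/m
Wire length L = πDN_a = π·26.0·21 = 1715.3 mm
m = ρ·(πd²/4)·L = 7850 × 26.421×10⁻⁶ m² × 1.7153 m = 0.35576 kg
f_n = ½√(k/m) = 0.5·√(30085/0.35576) = 0.5·√(84566) = 145.4 Hz

145 Hz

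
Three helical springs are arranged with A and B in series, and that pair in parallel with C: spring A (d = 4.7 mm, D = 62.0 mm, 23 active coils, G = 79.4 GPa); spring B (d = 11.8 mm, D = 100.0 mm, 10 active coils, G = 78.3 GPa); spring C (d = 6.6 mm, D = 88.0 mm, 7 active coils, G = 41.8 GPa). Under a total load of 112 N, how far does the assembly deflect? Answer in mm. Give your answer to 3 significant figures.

k_A = Gd⁴/(8D³N_a) = (79.4×10³)(4.7⁴)/(8·62.0³·23) = 0.88353 N/mm
k_B = Gd⁴/(8D³N_a) = (78.3×10³)(11.8⁴)/(8·100.0³·10) = 18.976 N/mm
k_C = Gd⁴/(8D³N_a) = (41.8×10³)(6.6⁴)/(8·88.0³·7) = 2.0783 N/mm
Springs A,B series: k_AB = 1/(1/0.88353+1/18.976) = 0.84422 N/mm; parallel with C: k_eq = 0.84422+2.0783 = 2.9226 N/mm
δ = F/k_eq = 112/2.9226 = 38.323 mm

38.3 mm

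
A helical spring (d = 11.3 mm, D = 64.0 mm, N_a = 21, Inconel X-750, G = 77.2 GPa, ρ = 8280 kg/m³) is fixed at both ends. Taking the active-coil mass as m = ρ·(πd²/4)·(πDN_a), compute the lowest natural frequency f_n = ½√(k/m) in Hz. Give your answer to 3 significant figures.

k = Gd⁴/(8D³N_a) = (77.2×10³)(11.3⁴)/(8·64.0³·21) = 28.581 N/mm = 28581 N/m
Wire length L = πDN_a = π·64.0·21 = 4222.3 mm
m = ρ·(πd²/4)·L = 8280 × 100.29×10⁻⁶ m² × 4.2223 m = 3.5061 kg
f_n = ½√(k/m) = 0.5·√(28581/3.5061) = 0.5·√(8151.8) = 45.144 Hz

45.1 Hz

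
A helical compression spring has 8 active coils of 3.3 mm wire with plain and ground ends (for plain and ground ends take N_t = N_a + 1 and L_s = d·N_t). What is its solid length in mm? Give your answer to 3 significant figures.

plain and ground ends: N_t = N_a + 1 = 8 + 1 = 9
L_s = d·N_t = 3.3 × 9 = 29.7 mm

29.7 mm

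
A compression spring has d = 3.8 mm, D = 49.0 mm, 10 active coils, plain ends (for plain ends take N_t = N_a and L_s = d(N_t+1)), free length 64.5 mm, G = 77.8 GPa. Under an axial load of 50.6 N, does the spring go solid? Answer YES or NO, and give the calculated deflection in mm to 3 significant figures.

YES, δ = 29.4 mm

k = Gd⁴/(8D³N_a) = (77.8×10³)(3.8⁴)/(8·49.0³·10) = 1.7236 N/mm
N_t = 10; L_s = 3.8·11 = 41.8 mm; δ_solid = L₀ − L_s = 64.5 − 41.8 = 22.7 mm
δ = F/k = 50.6/1.7236 = 29.357 mm
δ ≥ δ_solid → spring goes solid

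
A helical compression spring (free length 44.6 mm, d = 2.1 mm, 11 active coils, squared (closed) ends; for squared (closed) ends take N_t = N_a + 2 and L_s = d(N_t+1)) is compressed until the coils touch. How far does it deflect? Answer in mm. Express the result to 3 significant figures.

N_t = 13; L_s = 2.1·14 = 29.4 mm
δ_solid = L₀ − L_s = 44.6 − 29.4 = 15.2 mm

15.2 mm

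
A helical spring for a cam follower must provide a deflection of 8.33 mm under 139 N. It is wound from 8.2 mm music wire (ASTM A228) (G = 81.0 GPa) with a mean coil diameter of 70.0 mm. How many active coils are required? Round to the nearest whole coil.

Required rate k = F/δ = 139/8.33 = 16.687 N/mm
N_a = Gd⁴/(8D³k) = (81.0×10³ × 8.2⁴)/(8 × 70.0³ × 16.687)
    = 3.66219e+08 / 4.57882e+07 = 7.998 → 8 coils

8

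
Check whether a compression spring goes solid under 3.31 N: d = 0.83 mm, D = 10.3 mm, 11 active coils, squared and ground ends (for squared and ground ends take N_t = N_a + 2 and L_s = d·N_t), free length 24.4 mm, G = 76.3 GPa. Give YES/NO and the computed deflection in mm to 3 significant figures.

k = Gd⁴/(8D³N_a) = (76.3×10³)(0.83⁴)/(8·10.3³·11) = 0.37657 N/mm
N_t = 13; L_s = 0.83·13 = 10.79 mm; δ_solid = L₀ − L_s = 24.4 − 10.79 = 13.61 mm
δ = F/k = 3.31/0.37657 = 8.7899 mm
δ < δ_solid → spring does not go solid

NO, δ = 8.79 mm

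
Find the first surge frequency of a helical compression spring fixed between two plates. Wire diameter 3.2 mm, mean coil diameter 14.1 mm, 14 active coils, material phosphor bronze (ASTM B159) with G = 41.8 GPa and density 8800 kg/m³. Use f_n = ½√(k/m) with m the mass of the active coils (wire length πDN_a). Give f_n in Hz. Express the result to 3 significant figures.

282 Hz

k = Gd⁴/(8D³N_a) = (41.8×10³)(3.2⁴)/(8·14.1³·14) = 13.96 N/mm = 13960 N/m
Wire length L = πDN_a = π·14.1·14 = 620.15 mm
m = ρ·(πd²/4)·L = 8800 × 8.0425×10⁻⁶ m² × 0.62015 m = 0.04389 kg
f_n = ½√(k/m) = 0.5·√(13960/0.04389) = 0.5·√(3.1808e+05) = 281.99 Hz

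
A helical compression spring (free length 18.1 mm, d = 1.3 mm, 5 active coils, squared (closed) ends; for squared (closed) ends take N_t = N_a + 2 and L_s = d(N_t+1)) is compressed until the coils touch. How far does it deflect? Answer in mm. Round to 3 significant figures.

N_t = 7; L_s = 1.3·8 = 10.4 mm
δ_solid = L₀ − L_s = 18.1 − 10.4 = 7.7 mm

7.70 mm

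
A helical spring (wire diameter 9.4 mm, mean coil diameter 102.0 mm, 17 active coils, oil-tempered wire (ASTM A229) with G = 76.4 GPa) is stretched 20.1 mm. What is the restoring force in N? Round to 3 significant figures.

83.1 N

k = Gd⁴/(8D³N_a) = (76.4×10³)(9.4⁴)/(8·102.0³·17) = 4.133 N/mm
F = k·δ = 4.133 × 20.1 = 83.073 N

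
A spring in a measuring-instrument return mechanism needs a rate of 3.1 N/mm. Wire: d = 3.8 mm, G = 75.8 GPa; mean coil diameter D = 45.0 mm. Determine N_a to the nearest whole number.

7

N_a = Gd⁴/(8D³k) = (75.8×10³ × 3.8⁴)/(8 × 45.0³ × 3.1)
    = 1.58053e+07 / 2.2599e+06 = 6.994 → 7 coils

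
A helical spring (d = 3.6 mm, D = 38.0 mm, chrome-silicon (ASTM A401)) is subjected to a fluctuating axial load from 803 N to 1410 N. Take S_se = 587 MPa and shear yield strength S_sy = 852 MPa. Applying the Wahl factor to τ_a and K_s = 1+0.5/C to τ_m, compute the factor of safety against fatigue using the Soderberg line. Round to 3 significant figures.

0.248

C = D/d = 38.0/3.6 = 10.5556; K_W = (4C−1)/(4C−4)+0.615/C = 1.1368; K_s = 1+0.5/C = 1.0474
F_a = (F_max−F_min)/2 = 303.5 N; F_m = (F_max+F_min)/2 = 1106.5 N
τ_a = K_W·8F_aD/(πd³) = 1.1368 × 629.47 = 715.55 MPa
τ_m = K_s·8F_mD/(πd³) = 1.0474 × 2294.9 = 2403.6 MPa
Soderberg: 1/n_f = τ_a/S_se + τ_m/S_sy = 715.55/587 + 2403.6/852 = 1.21900 + 2.82116 = 4.0402
n_f = 1/4.0402 = 0.2475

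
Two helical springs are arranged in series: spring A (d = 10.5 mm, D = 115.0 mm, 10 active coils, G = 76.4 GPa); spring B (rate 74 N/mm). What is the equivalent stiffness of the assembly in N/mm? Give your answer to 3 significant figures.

6.92 N/mm

k_A = Gd⁴/(8D³N_a) = (76.4×10³)(10.5⁴)/(8·115.0³·10) = 7.6325 N/mm
Series: 1/k_eq = 1/7.6325 + 1/74 = 0.14453; k_eq = 6.9189 N/mm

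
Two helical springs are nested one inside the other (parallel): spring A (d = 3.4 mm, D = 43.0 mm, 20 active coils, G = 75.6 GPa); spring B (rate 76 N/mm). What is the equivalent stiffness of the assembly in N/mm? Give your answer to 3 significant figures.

76.8 N/mm

k_A = Gd⁴/(8D³N_a) = (75.6×10³)(3.4⁴)/(8·43.0³·20) = 0.79417 N/mm
Parallel: k_eq = 0.79417 + 76 = 76.794 N/mm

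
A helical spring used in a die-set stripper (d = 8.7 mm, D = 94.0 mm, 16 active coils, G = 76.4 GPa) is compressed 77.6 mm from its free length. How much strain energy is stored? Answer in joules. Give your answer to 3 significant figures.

k = Gd⁴/(8D³N_a) = (76.4×10³)(8.7⁴)/(8·94.0³·16) = 4.117 N/mm
U = ½kδ² = 0.5 × 4.117 × 77.6² = 12396 N·mm = 12.396 J

12.4 J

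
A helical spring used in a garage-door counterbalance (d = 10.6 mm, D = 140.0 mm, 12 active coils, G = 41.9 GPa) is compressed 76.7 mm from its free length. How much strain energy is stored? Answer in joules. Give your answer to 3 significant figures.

k = Gd⁴/(8D³N_a) = (41.9×10³)(10.6⁴)/(8·140.0³·12) = 2.0081 N/mm
U = ½kδ² = 0.5 × 2.0081 × 76.7² = 5906.7 N·mm = 5.9067 J

5.91 J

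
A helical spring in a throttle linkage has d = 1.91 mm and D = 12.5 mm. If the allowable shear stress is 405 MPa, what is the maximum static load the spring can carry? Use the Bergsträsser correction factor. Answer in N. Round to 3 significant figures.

C = D/d = 12.5/1.91 = 6.5445
K_B = (4C+2)/(4C−3) = 28.178/23.178 = 1.2157
τ_max = K·8FD/(πd³) → F_max = τ_allow·πd³/(8DK)
F_max = 405·π·1.91³/(8·12.5·1.2157) = 8865.5/121.57 = 72.924 N

72.9 N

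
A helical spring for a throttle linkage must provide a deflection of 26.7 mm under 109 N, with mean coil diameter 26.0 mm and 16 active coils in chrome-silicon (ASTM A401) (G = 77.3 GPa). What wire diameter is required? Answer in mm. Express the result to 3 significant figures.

3.30 mm

Required rate k = F/δ = 109/26.7 = 4.0824 N/mm
d = (8D³N_a·k / G)^(1/4) = (8·26.0³·16·4.0824 / (77.3×10³))^0.25
  = (118.81)^0.25 = 3.3015 mm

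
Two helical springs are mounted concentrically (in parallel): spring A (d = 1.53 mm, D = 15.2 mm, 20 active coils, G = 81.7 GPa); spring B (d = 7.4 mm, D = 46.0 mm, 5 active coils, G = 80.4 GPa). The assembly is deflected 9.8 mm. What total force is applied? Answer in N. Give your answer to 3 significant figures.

k_A = Gd⁴/(8D³N_a) = (81.7×10³)(1.53⁴)/(8·15.2³·20) = 0.79678 N/mm
k_B = Gd⁴/(8D³N_a) = (80.4×10³)(7.4⁴)/(8·46.0³·5) = 61.923 N/mm
Parallel: k_eq = 0.79678 + 61.923 = 62.719 N/mm
F = k_eq·δ = 62.719·9.8 = 614.65 N

615 N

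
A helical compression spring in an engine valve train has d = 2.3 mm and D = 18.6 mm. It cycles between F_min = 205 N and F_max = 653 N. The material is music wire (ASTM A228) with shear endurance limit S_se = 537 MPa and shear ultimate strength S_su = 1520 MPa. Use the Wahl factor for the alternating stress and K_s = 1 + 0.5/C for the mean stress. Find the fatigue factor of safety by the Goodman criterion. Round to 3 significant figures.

0.324

C = D/d = 18.6/2.3 = 8.0870; K_W = (4C−1)/(4C−4)+0.615/C = 1.1819; K_s = 1+0.5/C = 1.0618
F_a = (F_max−F_min)/2 = 224 N; F_m = (F_max+F_min)/2 = 429 N
τ_a = K_W·8F_aD/(πd³) = 1.1819 × 872 = 1030.6 MPa
τ_m = K_s·8F_mD/(πd³) = 1.0618 × 1670 = 1773.3 MPa
Goodman: 1/n_f = τ_a/S_se + τ_m/S_su = 1030.6/537 + 1773.3/1520 = 1.91918 + 1.16664 = 3.0858
n_f = 1/3.0858 = 0.3241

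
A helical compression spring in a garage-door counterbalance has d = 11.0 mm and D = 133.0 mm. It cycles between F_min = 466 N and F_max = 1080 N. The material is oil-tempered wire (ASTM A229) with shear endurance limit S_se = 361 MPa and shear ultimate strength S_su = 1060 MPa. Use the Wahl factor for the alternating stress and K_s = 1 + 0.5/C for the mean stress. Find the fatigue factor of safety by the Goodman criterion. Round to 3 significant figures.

C = D/d = 133.0/11.0 = 12.0909; K_W = (4C−1)/(4C−4)+0.615/C = 1.1185; K_s = 1+0.5/C = 1.0414
F_a = (F_max−F_min)/2 = 307 N; F_m = (F_max+F_min)/2 = 773 N
τ_a = K_W·8F_aD/(πd³) = 1.1185 × 78.118 = 87.374 MPa
τ_m = K_s·8F_mD/(πd³) = 1.0414 × 196.69 = 204.83 MPa
Goodman: 1/n_f = τ_a/S_se + τ_m/S_su = 87.374/361 + 204.83/1060 = 0.24203 + 0.19323 = 0.43527
n_f = 1/0.43527 = 2.297

2.30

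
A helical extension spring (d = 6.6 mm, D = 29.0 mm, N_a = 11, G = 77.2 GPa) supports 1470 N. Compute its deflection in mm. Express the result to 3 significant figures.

k = Gd⁴/(8D³N_a) = (77.2×10³)(6.6⁴)/(8·29.0³·11) = 68.252 N/mm
δ = F/k = 1470 / 68.252 = 21.538 mm

21.5 mm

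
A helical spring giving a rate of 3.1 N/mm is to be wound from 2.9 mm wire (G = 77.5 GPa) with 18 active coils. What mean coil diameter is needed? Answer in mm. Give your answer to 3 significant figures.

23.1 mm

D = (Gd⁴/(8N_a·k))^(1/3) = (77.5×10³·2.9⁴/(8·18·3.1))^(1/3)
  = (12279.2)^(1/3) = 23.0705 mm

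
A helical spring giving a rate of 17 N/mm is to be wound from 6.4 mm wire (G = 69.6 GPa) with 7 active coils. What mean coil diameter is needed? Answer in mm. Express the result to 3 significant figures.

D = (Gd⁴/(8N_a·k))^(1/3) = (69.6×10³·6.4⁴/(8·7·17))^(1/3)
  = (122657)^(1/3) = 49.6856 mm

49.7 mm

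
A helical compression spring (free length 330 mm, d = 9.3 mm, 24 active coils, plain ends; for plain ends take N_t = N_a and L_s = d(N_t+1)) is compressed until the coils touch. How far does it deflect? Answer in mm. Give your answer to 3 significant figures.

N_t = 24; L_s = 9.3·25 = 232.5 mm
δ_solid = L₀ − L_s = 330 − 232.5 = 97.5 mm

97.5 mm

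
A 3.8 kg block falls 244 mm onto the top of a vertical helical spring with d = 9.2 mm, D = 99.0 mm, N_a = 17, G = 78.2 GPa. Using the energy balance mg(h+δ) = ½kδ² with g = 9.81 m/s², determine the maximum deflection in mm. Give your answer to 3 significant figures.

k = Gd⁴/(8D³N_a) = (78.2×10³)(9.2⁴)/(8·99.0³·17) = 4.2454 N/mm
W = mg = 3.8 × 9.81 = 37.278 N
½kδ² − Wδ − Wh = 0 → δ = (W + √(W² + 2kWh))/k
δ = (37.278 + √(1389.6 + 77230))/4.2454 = (37.278 + 280.39)/4.2454 = 74.828 mm

74.8 mm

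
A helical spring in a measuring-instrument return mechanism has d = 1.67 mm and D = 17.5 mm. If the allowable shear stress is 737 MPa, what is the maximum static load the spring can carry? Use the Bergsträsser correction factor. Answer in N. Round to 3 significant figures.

C = D/d = 17.5/1.67 = 10.4790
K_B = (4C+2)/(4C−3) = 43.916/38.916 = 1.1285
τ_max = K·8FD/(πd³) → F_max = τ_allow·πd³/(8DK)
F_max = 737·π·1.67³/(8·17.5·1.1285) = 10784/157.99 = 68.257 N

68.3 N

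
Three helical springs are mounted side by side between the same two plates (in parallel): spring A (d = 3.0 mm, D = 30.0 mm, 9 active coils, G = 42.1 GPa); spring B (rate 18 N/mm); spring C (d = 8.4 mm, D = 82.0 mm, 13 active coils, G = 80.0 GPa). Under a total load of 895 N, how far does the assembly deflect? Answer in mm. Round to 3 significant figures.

33.5 mm

k_A = Gd⁴/(8D³N_a) = (42.1×10³)(3.0⁴)/(8·30.0³·9) = 1.7542 N/mm
k_C = Gd⁴/(8D³N_a) = (80.0×10³)(8.4⁴)/(8·82.0³·13) = 6.946 N/mm
Parallel: k_eq = 1.7542 + 18 + 6.946 = 26.7 N/mm
δ = F/k_eq = 895/26.7 = 33.52 mm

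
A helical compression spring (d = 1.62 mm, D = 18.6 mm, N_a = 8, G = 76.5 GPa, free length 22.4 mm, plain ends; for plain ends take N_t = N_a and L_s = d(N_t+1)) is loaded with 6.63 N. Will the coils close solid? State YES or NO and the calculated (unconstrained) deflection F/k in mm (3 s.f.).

NO, δ = 5.18 mm

k = Gd⁴/(8D³N_a) = (76.5×10³)(1.62⁴)/(8·18.6³·8) = 1.2794 N/mm
N_t = 8; L_s = 1.62·9 = 14.58 mm; δ_solid = L₀ − L_s = 22.4 − 14.58 = 7.82 mm
δ = F/k = 6.63/1.2794 = 5.1822 mm
δ < δ_solid → spring does not go solid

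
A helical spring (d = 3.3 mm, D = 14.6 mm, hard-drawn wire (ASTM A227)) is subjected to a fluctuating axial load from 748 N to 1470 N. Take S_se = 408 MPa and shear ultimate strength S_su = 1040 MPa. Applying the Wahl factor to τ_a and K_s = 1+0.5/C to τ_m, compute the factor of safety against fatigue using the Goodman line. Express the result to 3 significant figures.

0.405

C = D/d = 14.6/3.3 = 4.4242; K_W = (4C−1)/(4C−4)+0.615/C = 1.3580; K_s = 1+0.5/C = 1.1130
F_a = (F_max−F_min)/2 = 361 N; F_m = (F_max+F_min)/2 = 1109 N
τ_a = K_W·8F_aD/(πd³) = 1.3580 × 373.47 = 507.19 MPa
τ_m = K_s·8F_mD/(πd³) = 1.1130 × 1147.3 = 1277 MPa
Goodman: 1/n_f = τ_a/S_se + τ_m/S_su = 507.19/408 + 1277/1040 = 1.24311 + 1.22786 = 2.471
n_f = 1/2.471 = 0.4047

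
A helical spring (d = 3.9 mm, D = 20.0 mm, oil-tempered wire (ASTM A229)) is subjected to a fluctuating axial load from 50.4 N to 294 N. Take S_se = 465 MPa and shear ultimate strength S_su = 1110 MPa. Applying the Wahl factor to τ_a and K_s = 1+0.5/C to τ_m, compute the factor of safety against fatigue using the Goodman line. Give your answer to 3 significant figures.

C = D/d = 20.0/3.9 = 5.1282; K_W = (4C−1)/(4C−4)+0.615/C = 1.3016; K_s = 1+0.5/C = 1.0975
F_a = (F_max−F_min)/2 = 121.8 N; F_m = (F_max+F_min)/2 = 172.2 N
τ_a = K_W·8F_aD/(πd³) = 1.3016 × 104.57 = 136.11 MPa
τ_m = K_s·8F_mD/(πd³) = 1.0975 × 147.85 = 162.26 MPa
Goodman: 1/n_f = τ_a/S_se + τ_m/S_su = 136.11/465 + 162.26/1110 = 0.29272 + 0.14618 = 0.4389
n_f = 1/0.4389 = 2.278

2.28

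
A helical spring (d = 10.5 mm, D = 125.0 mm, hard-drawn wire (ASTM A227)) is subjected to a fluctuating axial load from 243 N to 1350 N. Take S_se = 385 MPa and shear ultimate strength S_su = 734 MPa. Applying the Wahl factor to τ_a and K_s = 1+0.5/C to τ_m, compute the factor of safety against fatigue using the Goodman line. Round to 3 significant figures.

C = D/d = 125.0/10.5 = 11.9048; K_W = (4C−1)/(4C−4)+0.615/C = 1.1204; K_s = 1+0.5/C = 1.0420
F_a = (F_max−F_min)/2 = 553.5 N; F_m = (F_max+F_min)/2 = 796.5 N
τ_a = K_W·8F_aD/(πd³) = 1.1204 × 152.19 = 170.52 MPa
τ_m = K_s·8F_mD/(πd³) = 1.0420 × 219.01 = 228.21 MPa
Goodman: 1/n_f = τ_a/S_se + τ_m/S_su = 170.52/385 + 228.21/734 = 0.44292 + 0.31091 = 0.75383
n_f = 1/0.75383 = 1.327

1.33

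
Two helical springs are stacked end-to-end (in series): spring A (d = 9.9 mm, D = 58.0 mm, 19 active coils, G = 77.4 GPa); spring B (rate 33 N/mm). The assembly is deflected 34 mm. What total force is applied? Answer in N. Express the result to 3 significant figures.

484 N

k_A = Gd⁴/(8D³N_a) = (77.4×10³)(9.9⁴)/(8·58.0³·19) = 25.07 N/mm
Series: 1/k_eq = 1/25.07 + 1/33 = 0.070191; k_eq = 14.247 N/mm
F = k_eq·δ = 14.247·34 = 484.39 N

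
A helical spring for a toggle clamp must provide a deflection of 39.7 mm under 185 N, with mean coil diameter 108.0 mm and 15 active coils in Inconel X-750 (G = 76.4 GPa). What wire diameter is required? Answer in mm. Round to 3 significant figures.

Required rate k = F/δ = 185/39.7 = 4.6599 N/mm
d = (8D³N_a·k / G)^(1/4) = (8·108.0³·15·4.6599 / (76.4×10³))^0.25
  = (9220.2)^0.25 = 9.7991 mm

9.80 mm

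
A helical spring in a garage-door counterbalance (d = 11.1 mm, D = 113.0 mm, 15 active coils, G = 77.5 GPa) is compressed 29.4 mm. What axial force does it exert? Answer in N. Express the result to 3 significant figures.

200 N

k = Gd⁴/(8D³N_a) = (77.5×10³)(11.1⁴)/(8·113.0³·15) = 6.7948 N/mm
F = k·δ = 6.7948 × 29.4 = 199.77 N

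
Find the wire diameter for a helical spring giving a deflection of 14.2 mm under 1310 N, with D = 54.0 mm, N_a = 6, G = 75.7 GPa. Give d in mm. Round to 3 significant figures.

Required rate k = F/δ = 1310/14.2 = 92.254 N/mm
d = (8D³N_a·k / G)^(1/4) = (8·54.0³·6·92.254 / (75.7×10³))^0.25
  = (9211.1)^0.25 = 9.7966 mm

9.80 mm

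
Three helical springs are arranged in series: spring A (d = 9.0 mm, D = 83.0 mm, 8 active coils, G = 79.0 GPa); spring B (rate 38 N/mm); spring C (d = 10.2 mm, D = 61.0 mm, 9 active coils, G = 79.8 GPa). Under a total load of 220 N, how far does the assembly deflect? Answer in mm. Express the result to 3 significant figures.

25.5 mm

k_A = Gd⁴/(8D³N_a) = (79.0×10³)(9.0⁴)/(8·83.0³·8) = 14.164 N/mm
k_C = Gd⁴/(8D³N_a) = (79.8×10³)(10.2⁴)/(8·61.0³·9) = 52.854 N/mm
Series: 1/k_eq = 1/14.164 + 1/38 + 1/52.854 = 0.11584; k_eq = 8.6328 N/mm
δ = F/k_eq = 220/8.6328 = 25.484 mm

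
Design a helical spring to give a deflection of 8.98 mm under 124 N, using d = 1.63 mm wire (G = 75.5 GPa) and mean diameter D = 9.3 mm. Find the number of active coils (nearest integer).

Required rate k = F/δ = 124/8.98 = 13.808 N/mm
N_a = Gd⁴/(8D³k) = (75.5×10³ × 1.63⁴)/(8 × 9.3³ × 13.808)
    = 532963 / 88855.5 = 5.998 → 6 coils

6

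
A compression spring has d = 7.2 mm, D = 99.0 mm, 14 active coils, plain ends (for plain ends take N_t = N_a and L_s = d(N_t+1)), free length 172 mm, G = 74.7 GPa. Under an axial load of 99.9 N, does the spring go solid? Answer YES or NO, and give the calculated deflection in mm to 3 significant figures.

NO, δ = 54.1 mm

k = Gd⁴/(8D³N_a) = (74.7×10³)(7.2⁴)/(8·99.0³·14) = 1.8473 N/mm
N_t = 14; L_s = 7.2·15 = 108 mm; δ_solid = L₀ − L_s = 172 − 108 = 64 mm
δ = F/k = 99.9/1.8473 = 54.08 mm
δ < δ_solid → spring does not go solid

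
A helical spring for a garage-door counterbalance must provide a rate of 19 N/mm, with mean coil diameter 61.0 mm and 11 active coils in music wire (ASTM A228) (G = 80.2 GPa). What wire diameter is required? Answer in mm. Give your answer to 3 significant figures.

8.29 mm

d = (8D³N_a·k / G)^(1/4) = (8·61.0³·11·19 / (80.2×10³))^0.25
  = (4732.1)^0.25 = 8.2940 mm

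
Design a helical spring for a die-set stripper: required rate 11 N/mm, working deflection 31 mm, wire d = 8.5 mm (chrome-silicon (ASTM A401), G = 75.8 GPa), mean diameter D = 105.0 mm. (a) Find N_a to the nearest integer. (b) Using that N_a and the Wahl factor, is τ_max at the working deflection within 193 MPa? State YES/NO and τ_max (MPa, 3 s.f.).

N_a = Gd⁴/(8D³k) = (75.8×10³)(8.5⁴)/(8·105.0³·11) = 3.884 → N_a = 4
Actual rate k = Gd⁴/(8D³·4) = 10.681 N/mm
Working load F = kδ = 10.681·31 = 331.12 N
C = 105.0/8.5 = 12.3529; K_W = (4C−1)/(4C−4)+0.615/C = 1.1158
τ_max = K_W·8FD/(πd³) = 1.1158·144.17 = 160.87 MPa
τ_max ≤ 193 MPa → acceptable

(a) 4 coils; (b) YES, τ_max = 161 MPa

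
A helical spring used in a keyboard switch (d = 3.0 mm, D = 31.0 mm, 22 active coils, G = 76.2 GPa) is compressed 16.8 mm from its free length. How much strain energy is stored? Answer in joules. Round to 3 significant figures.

k = Gd⁴/(8D³N_a) = (76.2×10³)(3.0⁴)/(8·31.0³·22) = 1.1772 N/mm
U = ½kδ² = 0.5 × 1.1772 × 16.8² = 166.12 N·mm = 0.16612 J

0.166 J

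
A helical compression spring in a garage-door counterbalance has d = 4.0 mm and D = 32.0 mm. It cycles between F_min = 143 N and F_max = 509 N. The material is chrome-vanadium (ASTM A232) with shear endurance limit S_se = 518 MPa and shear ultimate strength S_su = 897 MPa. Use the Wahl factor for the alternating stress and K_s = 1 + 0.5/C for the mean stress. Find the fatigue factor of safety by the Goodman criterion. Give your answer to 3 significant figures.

C = D/d = 32.0/4.0 = 8.0000; K_W = (4C−1)/(4C−4)+0.615/C = 1.1840; K_s = 1+0.5/C = 1.0625
F_a = (F_max−F_min)/2 = 183 N; F_m = (F_max+F_min)/2 = 326 N
τ_a = K_W·8F_aD/(πd³) = 1.1840 × 233 = 275.88 MPa
τ_m = K_s·8F_mD/(πd³) = 1.0625 × 415.08 = 441.02 MPa
Goodman: 1/n_f = τ_a/S_se + τ_m/S_su = 275.88/518 + 441.02/897 = 0.53259 + 0.49166 = 1.0242
n_f = 1/1.0242 = 0.9763

0.976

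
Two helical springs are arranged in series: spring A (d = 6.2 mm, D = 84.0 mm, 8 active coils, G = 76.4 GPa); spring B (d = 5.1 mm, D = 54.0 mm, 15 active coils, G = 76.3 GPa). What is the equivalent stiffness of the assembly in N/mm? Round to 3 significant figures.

1.42 N/mm

k_A = Gd⁴/(8D³N_a) = (76.4×10³)(6.2⁴)/(8·84.0³·8) = 2.9761 N/mm
k_B = Gd⁴/(8D³N_a) = (76.3×10³)(5.1⁴)/(8·54.0³·15) = 2.7318 N/mm
Series: 1/k_eq = 1/2.9761 + 1/2.7318 = 0.70208; k_eq = 1.4243 N/mm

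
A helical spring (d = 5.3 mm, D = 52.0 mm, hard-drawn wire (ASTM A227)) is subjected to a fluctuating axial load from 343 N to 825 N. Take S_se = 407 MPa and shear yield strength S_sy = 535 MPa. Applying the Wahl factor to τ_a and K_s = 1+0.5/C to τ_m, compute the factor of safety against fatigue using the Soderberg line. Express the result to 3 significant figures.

C = D/d = 52.0/5.3 = 9.8113; K_W = (4C−1)/(4C−4)+0.615/C = 1.1478; K_s = 1+0.5/C = 1.0510
F_a = (F_max−F_min)/2 = 241 N; F_m = (F_max+F_min)/2 = 584 N
τ_a = K_W·8F_aD/(πd³) = 1.1478 × 214.35 = 246.04 MPa
τ_m = K_s·8F_mD/(πd³) = 1.0510 × 519.43 = 545.9 MPa
Soderberg: 1/n_f = τ_a/S_se + τ_m/S_sy = 246.04/407 + 545.9/535 = 0.60451 + 1.02038 = 1.6249
n_f = 1/1.6249 = 0.6154

0.615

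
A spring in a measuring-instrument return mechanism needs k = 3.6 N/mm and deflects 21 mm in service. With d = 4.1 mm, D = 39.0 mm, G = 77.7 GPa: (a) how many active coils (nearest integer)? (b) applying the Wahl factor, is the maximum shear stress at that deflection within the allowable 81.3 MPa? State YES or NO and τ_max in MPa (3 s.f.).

N_a = Gd⁴/(8D³k) = (77.7×10³)(4.1⁴)/(8·39.0³·3.6) = 12.85 → N_a = 13
Actual rate k = Gd⁴/(8D³·13) = 3.559 N/mm
Working load F = kδ = 3.559·21 = 74.739 N
C = 39.0/4.1 = 9.5122; K_W = (4C−1)/(4C−4)+0.615/C = 1.1528
τ_max = K_W·8FD/(πd³) = 1.1528·107.7 = 124.15 MPa
τ_max > 81.3 MPa → exceeds allowable

(a) 13 coils; (b) NO, τ_max = 124 MPa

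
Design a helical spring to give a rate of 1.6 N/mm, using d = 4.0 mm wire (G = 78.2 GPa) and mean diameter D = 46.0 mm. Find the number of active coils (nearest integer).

N_a = Gd⁴/(8D³k) = (78.2×10³ × 4.0⁴)/(8 × 46.0³ × 1.6)
    = 2.00192e+07 / 1.2459e+06 = 16.07 → 16 coils

16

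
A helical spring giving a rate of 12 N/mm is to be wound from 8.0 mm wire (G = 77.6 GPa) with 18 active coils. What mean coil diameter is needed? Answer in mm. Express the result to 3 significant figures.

D = (Gd⁴/(8N_a·k))^(1/3) = (77.6×10³·8.0⁴/(8·18·12))^(1/3)
  = (183941)^(1/3) = 56.8712 mm

56.9 mm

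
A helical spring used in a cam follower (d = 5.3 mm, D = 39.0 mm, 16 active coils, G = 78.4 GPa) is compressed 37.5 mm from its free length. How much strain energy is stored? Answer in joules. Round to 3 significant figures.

5.73 J

k = Gd⁴/(8D³N_a) = (78.4×10³)(5.3⁴)/(8·39.0³·16) = 8.1473 N/mm
U = ½kδ² = 0.5 × 8.1473 × 37.5² = 5728.6 N·mm = 5.7286 J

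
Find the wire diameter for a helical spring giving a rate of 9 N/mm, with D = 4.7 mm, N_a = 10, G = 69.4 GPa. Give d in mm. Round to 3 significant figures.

1.02 mm

d = (8D³N_a·k / G)^(1/4) = (8·4.7³·10·9 / (69.4×10³))^0.25
  = (1.0771)^0.25 = 1.0187 mm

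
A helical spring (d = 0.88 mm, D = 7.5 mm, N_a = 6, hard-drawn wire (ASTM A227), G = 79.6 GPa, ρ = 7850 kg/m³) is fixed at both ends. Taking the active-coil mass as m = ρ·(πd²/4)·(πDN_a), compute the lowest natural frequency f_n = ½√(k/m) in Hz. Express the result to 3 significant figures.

934 Hz

k = Gd⁴/(8D³N_a) = (79.6×10³)(0.88⁴)/(8·7.5³·6) = 2.3573 N/mm = 2357.3 N/m
Wire length L = πDN_a = π·7.5·6 = 141.37 mm
m = ρ·(πd²/4)·L = 7850 × 0.60821×10⁻⁶ m² × 0.14137 m = 0.00067497 kg
f_n = ½√(k/m) = 0.5·√(2357.3/0.00067497) = 0.5·√(3.4925e+06) = 934.41 Hz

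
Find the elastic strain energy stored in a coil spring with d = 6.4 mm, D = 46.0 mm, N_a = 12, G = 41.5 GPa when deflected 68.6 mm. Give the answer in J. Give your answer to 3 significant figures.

k = Gd⁴/(8D³N_a) = (41.5×10³)(6.4⁴)/(8·46.0³·12) = 7.4511 N/mm
U = ½kδ² = 0.5 × 7.4511 × 68.6² = 17532 N·mm = 17.532 J

17.5 J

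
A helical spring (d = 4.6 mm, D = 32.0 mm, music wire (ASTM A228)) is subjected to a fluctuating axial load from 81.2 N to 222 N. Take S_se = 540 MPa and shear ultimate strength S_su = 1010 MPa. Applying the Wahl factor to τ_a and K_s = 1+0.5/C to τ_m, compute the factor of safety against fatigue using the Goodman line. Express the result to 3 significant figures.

3.74

C = D/d = 32.0/4.6 = 6.9565; K_W = (4C−1)/(4C−4)+0.615/C = 1.2143; K_s = 1+0.5/C = 1.0719
F_a = (F_max−F_min)/2 = 70.4 N; F_m = (F_max+F_min)/2 = 151.6 N
τ_a = K_W·8F_aD/(πd³) = 1.2143 × 58.937 = 71.569 MPa
τ_m = K_s·8F_mD/(πd³) = 1.0719 × 126.92 = 136.04 MPa
Goodman: 1/n_f = τ_a/S_se + τ_m/S_su = 71.569/540 + 136.04/1010 = 0.13253 + 0.13469 = 0.26723
n_f = 1/0.26723 = 3.742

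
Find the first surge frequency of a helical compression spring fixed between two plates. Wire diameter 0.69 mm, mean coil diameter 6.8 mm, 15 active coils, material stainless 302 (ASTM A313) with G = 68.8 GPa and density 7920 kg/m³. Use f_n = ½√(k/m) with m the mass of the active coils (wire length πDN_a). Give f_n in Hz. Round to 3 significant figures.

330 Hz

k = Gd⁴/(8D³N_a) = (68.8×10³)(0.69⁴)/(8·6.8³·15) = 0.41331 N/mm = 413.31 N/m
Wire length L = πDN_a = π·6.8·15 = 320.44 mm
m = ρ·(πd²/4)·L = 7920 × 0.37393×10⁻⁶ m² × 0.32044 m = 0.00094899 kg
f_n = ½√(k/m) = 0.5·√(413.31/0.00094899) = 0.5·√(4.3553e+05) = 329.97 Hz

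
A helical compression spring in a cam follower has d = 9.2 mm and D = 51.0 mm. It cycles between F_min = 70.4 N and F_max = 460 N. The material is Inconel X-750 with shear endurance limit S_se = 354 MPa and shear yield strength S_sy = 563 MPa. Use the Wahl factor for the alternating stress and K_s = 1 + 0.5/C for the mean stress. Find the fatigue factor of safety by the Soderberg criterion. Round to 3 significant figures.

C = D/d = 51.0/9.2 = 5.5435; K_W = (4C−1)/(4C−4)+0.615/C = 1.2760; K_s = 1+0.5/C = 1.0902
F_a = (F_max−F_min)/2 = 194.8 N; F_m = (F_max+F_min)/2 = 265.2 N
τ_a = K_W·8F_aD/(πd³) = 1.2760 × 32.489 = 41.456 MPa
τ_m = K_s·8F_mD/(πd³) = 1.0902 × 44.23 = 48.22 MPa
Soderberg: 1/n_f = τ_a/S_se + τ_m/S_sy = 41.456/354 + 48.22/563 = 0.11711 + 0.08565 = 0.20276
n_f = 1/0.20276 = 4.932

4.93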